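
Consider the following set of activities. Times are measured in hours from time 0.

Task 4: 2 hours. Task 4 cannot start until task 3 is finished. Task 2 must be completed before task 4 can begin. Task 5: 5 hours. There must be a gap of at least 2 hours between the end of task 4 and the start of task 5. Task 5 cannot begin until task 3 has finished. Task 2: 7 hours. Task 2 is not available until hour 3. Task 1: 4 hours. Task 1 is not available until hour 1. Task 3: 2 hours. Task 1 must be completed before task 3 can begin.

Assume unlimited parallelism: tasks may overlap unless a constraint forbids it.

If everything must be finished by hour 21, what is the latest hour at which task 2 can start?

5

Task 5 has no dependents, so it just needs to finish by hour 21. Starting by 21 − 5 = hour 16 achieves that.
Task 4 feeds into task 5 (must start by hour 16, minus 2-hour gap → hour 14); so task 4 must finish by hour 14 and therefore start by hour 12.
Since task 4 (must start by hour 12) depends on it, task 2 must finish by hour 12. Backing off its 7-hour duration gives a latest start of hour 5.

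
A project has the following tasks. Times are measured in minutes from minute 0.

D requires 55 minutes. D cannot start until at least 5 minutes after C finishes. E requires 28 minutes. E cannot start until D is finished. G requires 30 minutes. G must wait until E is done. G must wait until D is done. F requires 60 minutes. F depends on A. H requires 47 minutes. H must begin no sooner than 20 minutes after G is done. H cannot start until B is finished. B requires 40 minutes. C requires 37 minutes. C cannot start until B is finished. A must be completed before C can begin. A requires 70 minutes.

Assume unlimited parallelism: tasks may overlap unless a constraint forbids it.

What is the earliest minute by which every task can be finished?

292

Nothing blocks B, so it runs from minute 0 to minute 40.
A can start immediately at minute 0; it finishes at minute 70.
F cannot begin until A (finishes minute 70). It runs from minute 70 to 70 + 60 = minute 130.
C cannot start until B (finishes minute 40); A (finishes minute 70). The controlling bound is minute 70, so C finishes at 70 + 37 = minute 107.
D waits on C (finishes minute 107, plus 5-minute gap → minute 112), so it starts at minute 112 and finishes at 112 + 55 = minute 167.
After D (finishes minute 167), E can start at minute 167 and finishes at minute 195.
G needs all of E (finishes minute 195); D (finishes minute 167). That puts its earliest start at minute 195; it finishes at 195 + 30 = minute 225.
For H: G (finishes minute 225, plus 20-minute gap → minute 245); B (finishes minute 40). Taking the maximum gives a start of minute 245, and it finishes at 245 + 47 = minute 292.
All tasks are finished once the last one completes. Finish times: A at 70, B at 40, C at 107, D at 167, E at 195, F at 130, G at 225, H at 292. The latest is minute 292.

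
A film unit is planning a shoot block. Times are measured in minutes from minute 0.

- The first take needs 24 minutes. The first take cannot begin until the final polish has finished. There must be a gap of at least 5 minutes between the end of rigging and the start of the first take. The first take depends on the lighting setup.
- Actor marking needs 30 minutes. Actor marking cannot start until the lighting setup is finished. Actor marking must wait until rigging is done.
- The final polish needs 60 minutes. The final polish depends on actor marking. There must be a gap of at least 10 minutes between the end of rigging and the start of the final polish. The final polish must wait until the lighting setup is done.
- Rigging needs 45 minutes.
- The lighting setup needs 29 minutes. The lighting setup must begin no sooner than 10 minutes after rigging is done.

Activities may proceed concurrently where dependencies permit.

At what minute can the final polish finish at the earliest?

174

Nothing blocks rigging, so it runs from minute 0 to minute 45.
After rigging (finishes minute 45, plus 10-minute gap → minute 55), the lighting setup can start at minute 55 and finishes at minute 84.
Actor marking has to wait for the lighting setup (finishes minute 84); rigging (finishes minute 45). The latest of these is minute 84, so actor marking runs minute 84 to 84 + 30 = minute 114.
For the final polish: actor marking (finishes minute 114); rigging (finishes minute 45, plus 10-minute gap → minute 55); the lighting setup (finishes minute 84). Taking the maximum gives a start of minute 114, and it finishes at 114 + 60 = minute 174.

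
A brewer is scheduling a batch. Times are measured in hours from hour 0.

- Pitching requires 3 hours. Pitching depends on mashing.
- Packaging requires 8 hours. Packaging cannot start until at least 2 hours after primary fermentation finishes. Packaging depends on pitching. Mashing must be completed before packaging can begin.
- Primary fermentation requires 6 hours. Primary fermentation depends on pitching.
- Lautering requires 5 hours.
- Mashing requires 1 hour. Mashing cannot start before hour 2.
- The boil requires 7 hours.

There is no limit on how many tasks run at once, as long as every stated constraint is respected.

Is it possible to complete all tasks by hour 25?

The boil can start immediately at hour 0; it finishes at hour 7.
Lautering has no prerequisites, so it starts at hour 0 and finishes at hour 5.
Mashing cannot begin until its own release at hour 2. It runs from hour 2 to 2 + 1 = hour 3.
Pitching waits on mashing (finishes hour 3), so it starts at hour 3 and finishes at 3 + 3 = hour 6.
Primary fermentation cannot begin until pitching (finishes hour 6). It runs from hour 6 to 6 + 6 = hour 12.
Packaging cannot start until primary fermentation (finishes hour 12, plus 2-hour gap → hour 14); pitching (finishes hour 6); mashing (finishes hour 3). The controlling bound is hour 14, so packaging finishes at 14 + 8 = hour 22.
Every task is finished by hour 22, which is no later than the deadline of 25, so the schedule is feasible.

Yes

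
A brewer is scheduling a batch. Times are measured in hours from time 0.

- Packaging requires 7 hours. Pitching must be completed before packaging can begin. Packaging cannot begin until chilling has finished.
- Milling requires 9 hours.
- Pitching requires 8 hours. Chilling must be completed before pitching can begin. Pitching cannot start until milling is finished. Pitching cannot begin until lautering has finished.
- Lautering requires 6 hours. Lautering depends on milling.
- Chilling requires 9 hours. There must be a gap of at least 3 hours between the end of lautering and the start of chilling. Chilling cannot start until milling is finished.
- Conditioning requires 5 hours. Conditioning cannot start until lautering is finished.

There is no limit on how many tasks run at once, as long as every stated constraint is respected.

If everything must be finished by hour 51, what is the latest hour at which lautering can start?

18

To finish by hour 51, packaging (duration 7) must start no later than hour 44.
Since packaging (must start by hour 44) depends on it, pitching must finish by hour 44. Backing off its 8-hour duration gives a latest start of hour 36.
Chilling feeds pitching (must start by hour 36); packaging (must start by hour 44). Taking the minimum, chilling must finish by hour 36 and start by 36 − 9 = hour 27.
Conditioning must finish by hour 51; it takes 5 hours, so it must start by 51 − 5 = hour 46.
Lautering has several dependents: chilling (must start by hour 27, minus 3-hour gap → hour 24); pitching (must start by hour 36); conditioning (must start by hour 46). The earliest of those limits is hour 24, so lautering must start by 24 − 6 = hour 18.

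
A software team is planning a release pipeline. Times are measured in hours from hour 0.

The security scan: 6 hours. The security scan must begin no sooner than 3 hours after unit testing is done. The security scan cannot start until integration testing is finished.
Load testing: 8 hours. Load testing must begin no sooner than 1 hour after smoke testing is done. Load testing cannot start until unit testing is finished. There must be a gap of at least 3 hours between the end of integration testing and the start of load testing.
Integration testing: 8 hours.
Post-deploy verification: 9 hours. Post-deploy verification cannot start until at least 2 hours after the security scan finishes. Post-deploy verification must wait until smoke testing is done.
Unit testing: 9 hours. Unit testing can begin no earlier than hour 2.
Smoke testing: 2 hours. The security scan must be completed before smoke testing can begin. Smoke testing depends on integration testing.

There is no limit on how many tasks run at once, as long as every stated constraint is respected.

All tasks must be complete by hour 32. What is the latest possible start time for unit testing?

3

To finish by hour 32, load testing (duration 8) must start no later than hour 24.
Post-deploy verification has no dependents, so it just needs to finish by hour 32. Starting by 32 − 9 = hour 23 achieves that.
For smoke testing: load testing (must start by hour 24, minus 1-hour gap → hour 23); post-deploy verification (must start by hour 23). The most restrictive is hour 23; with a 2-hour duration, smoke testing must start by hour 21.
The security scan has several dependents: smoke testing (must start by hour 21); post-deploy verification (must start by hour 23, minus 2-hour gap → hour 21). The earliest of those limits is hour 21, so the security scan must start by 21 − 6 = hour 15.
Unit testing has several dependents: the security scan (must start by hour 15, minus 3-hour gap → hour 12); load testing (must start by hour 24). The earliest of those limits is hour 12, so unit testing must start by 12 − 9 = hour 3.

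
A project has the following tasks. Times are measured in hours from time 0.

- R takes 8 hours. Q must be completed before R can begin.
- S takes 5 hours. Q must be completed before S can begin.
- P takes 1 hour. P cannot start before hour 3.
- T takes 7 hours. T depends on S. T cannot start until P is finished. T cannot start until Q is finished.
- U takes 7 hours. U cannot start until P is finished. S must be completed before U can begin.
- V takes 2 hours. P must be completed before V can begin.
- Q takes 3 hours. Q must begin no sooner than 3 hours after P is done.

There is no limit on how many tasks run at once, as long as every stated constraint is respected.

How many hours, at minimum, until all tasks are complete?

P waits on its own release at hour 3, so it starts at hour 3 and finishes at 3 + 1 = hour 4.
V cannot begin until P (finishes hour 4). It runs from hour 4 to 4 + 2 = hour 6.
Q waits on P (finishes hour 4, plus 3-hour gap → hour 7), so it starts at hour 7 and finishes at 7 + 3 = hour 10.
S cannot begin until Q (finishes hour 10). It runs from hour 10 to 10 + 5 = hour 15.
U cannot start until P (finishes hour 4); S (finishes hour 15). The controlling bound is hour 15, so U finishes at 15 + 7 = hour 22.
T cannot start until S (finishes hour 15); P (finishes hour 4); Q (finishes hour 10). The controlling bound is hour 15, so T finishes at 15 + 7 = hour 22.
R waits on Q (finishes hour 10), so it starts at hour 10 and finishes at 10 + 8 = hour 18.
All tasks are finished once the last one completes. Finish times: P at 4, Q at 10, R at 18, S at 15, T at 22, U at 22, V at 6. The latest is hour 22.

22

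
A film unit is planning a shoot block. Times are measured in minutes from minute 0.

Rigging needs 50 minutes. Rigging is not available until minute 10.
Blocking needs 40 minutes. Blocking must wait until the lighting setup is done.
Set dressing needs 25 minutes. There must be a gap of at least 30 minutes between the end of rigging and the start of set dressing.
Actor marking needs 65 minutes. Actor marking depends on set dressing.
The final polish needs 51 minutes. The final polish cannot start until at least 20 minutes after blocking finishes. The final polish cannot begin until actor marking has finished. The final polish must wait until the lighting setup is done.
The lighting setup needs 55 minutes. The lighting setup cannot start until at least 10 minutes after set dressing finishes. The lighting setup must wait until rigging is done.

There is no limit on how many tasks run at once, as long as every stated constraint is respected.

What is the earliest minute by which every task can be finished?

291

Rigging waits on its own release at minute 10, so it starts at minute 10 and finishes at 10 + 50 = minute 60.
Set dressing waits on rigging (finishes minute 60, plus 30-minute gap → minute 90), so it starts at minute 90 and finishes at 90 + 25 = minute 115.
Actor marking waits on set dressing (finishes minute 115), so it starts at minute 115 and finishes at 115 + 65 = minute 180.
The lighting setup has to wait for set dressing (finishes minute 115, plus 10-minute gap → minute 125); rigging (finishes minute 60). The latest of these is minute 125, so the lighting setup runs minute 125 to 125 + 55 = minute 180.
Blocking waits on the lighting setup (finishes minute 180), so it starts at minute 180 and finishes at 180 + 40 = minute 220.
For the final polish: blocking (finishes minute 220, plus 20-minute gap → minute 240); actor marking (finishes minute 180); the lighting setup (finishes minute 180). Taking the maximum gives a start of minute 240, and it finishes at 240 + 51 = minute 291.
All tasks are finished once the last one completes. Finish times: Rigging at 60, Set dressing at 115, The lighting setup at 180, Blocking at 220, Actor marking at 180, The final polish at 291. The latest is minute 291.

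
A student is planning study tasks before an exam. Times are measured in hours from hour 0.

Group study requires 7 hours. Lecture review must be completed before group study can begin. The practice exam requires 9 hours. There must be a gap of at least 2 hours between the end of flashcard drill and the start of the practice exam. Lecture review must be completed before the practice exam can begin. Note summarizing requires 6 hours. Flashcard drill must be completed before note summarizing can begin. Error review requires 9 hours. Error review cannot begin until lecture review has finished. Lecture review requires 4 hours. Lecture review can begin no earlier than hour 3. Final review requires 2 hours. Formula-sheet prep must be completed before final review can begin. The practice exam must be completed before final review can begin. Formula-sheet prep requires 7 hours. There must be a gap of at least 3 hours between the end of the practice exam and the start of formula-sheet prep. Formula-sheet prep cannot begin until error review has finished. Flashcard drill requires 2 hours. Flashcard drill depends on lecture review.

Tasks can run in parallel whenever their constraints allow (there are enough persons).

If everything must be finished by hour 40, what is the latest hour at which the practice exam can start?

To finish by hour 40, final review (duration 2) must start no later than hour 38.
Since final review (must start by hour 38) depends on it, formula-sheet prep must finish by hour 38. Backing off its 7-hour duration gives a latest start of hour 31.
The practice exam has several dependents: formula-sheet prep (must start by hour 31, minus 3-hour gap → hour 28); final review (must start by hour 38). The earliest of those limits is hour 28, so the practice exam must start by 28 − 9 = hour 19.

19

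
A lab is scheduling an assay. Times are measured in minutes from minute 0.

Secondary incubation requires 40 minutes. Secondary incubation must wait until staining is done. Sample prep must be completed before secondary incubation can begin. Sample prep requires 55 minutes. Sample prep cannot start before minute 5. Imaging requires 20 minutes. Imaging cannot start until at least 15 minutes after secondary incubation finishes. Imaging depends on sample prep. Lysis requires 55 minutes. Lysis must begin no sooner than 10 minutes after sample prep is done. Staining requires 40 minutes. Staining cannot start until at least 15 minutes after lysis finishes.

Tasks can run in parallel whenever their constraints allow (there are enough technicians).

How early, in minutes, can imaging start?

235

Sample prep waits on its own release at minute 5, so it starts at minute 5 and finishes at 5 + 55 = minute 60.
Lysis waits on sample prep (finishes minute 60, plus 10-minute gap → minute 70), so it starts at minute 70 and finishes at 70 + 55 = minute 125.
After lysis (finishes minute 125, plus 15-minute gap → minute 140), staining can start at minute 140 and finishes at minute 180.
Secondary incubation has to wait for staining (finishes minute 180); sample prep (finishes minute 60). The latest of these is minute 180, so secondary incubation runs minute 180 to 180 + 40 = minute 220.
Imaging waits on secondary incubation (finishes minute 220, plus 15-minute gap → minute 235); sample prep (finishes minute 60). The latest of these is minute 235, which is the earliest imaging can start.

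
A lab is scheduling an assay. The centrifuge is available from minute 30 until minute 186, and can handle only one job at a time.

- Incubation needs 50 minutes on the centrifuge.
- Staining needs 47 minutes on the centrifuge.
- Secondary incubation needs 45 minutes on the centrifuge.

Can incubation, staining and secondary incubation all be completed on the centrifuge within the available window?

Yes

The centrifuge window is 186 − 30 = 156 minutes.
Running back to back, the jobs need 50 + 47 + 45 = 142 minutes on the centrifuge.
Since 142 ≤ 156, they fit within the window.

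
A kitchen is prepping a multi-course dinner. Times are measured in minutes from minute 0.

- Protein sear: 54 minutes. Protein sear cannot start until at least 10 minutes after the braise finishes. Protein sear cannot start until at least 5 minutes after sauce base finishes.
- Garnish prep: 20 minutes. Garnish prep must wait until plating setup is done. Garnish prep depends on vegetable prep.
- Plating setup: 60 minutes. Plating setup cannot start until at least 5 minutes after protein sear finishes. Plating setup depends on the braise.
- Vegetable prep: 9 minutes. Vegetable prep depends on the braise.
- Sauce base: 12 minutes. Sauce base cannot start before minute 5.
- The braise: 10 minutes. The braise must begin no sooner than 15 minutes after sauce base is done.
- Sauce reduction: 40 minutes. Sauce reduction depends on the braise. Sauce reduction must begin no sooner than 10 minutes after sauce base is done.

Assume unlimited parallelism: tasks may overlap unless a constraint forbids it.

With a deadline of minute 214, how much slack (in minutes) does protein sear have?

23

Sauce base waits on its own release at minute 5, so it starts at minute 5 and finishes at 5 + 12 = minute 17.
After sauce base (finishes minute 17, plus 15-minute gap → minute 32), the braise can start at minute 32 and finishes at minute 42.
For protein sear: the braise (finishes minute 42, plus 10-minute gap → minute 52); sauce base (finishes minute 17, plus 5-minute gap → minute 22). Taking the maximum gives a start of minute 52, and it finishes at 52 + 54 = minute 106.

Working backward from the deadline:
Nothing follows garnish prep; the deadline of minute 214 is its only limit. It must start by 214 − 20 = minute 194.
Plating setup feeds into garnish prep (must start by minute 194); so plating setup must finish by minute 194 and therefore start by minute 134.
Since plating setup (must start by minute 134, minus 5-minute gap → minute 129) depends on it, protein sear must finish by minute 129. Backing off its 54-minute duration gives a latest start of minute 75.
So protein sear can start as early as minute 52 and as late as minute 75, giving 75 − 52 = 23 minutes of slack.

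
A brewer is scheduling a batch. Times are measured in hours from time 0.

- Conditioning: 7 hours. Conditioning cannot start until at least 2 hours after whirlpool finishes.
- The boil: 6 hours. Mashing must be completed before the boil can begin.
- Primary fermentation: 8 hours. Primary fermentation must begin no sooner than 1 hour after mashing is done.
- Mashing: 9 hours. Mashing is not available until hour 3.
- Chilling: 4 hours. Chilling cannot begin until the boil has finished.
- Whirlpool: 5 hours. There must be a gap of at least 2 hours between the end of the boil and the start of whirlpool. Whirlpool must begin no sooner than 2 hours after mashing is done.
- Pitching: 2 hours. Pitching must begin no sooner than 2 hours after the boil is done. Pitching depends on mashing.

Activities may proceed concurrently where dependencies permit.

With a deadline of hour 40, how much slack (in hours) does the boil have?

6

Mashing waits on its own release at hour 3, so it starts at hour 3 and finishes at 3 + 9 = hour 12.
The boil waits on mashing (finishes hour 12), so it starts at hour 12 and finishes at 12 + 6 = hour 18.

Working backward from the deadline:
To finish by hour 40, conditioning (duration 7) must start no later than hour 33.
Whirlpool feeds into conditioning (must start by hour 33, minus 2-hour gap → hour 31); so whirlpool must finish by hour 31 and therefore start by hour 26.
Chilling must finish by hour 40; it takes 4 hours, so it must start by 40 − 4 = hour 36.
Nothing follows pitching; the deadline of hour 40 is its only limit. It must start by 40 − 2 = hour 38.
For the boil: whirlpool (must start by hour 26, minus 2-hour gap → hour 24); chilling (must start by hour 36); pitching (must start by hour 38, minus 2-hour gap → hour 36). The most restrictive is hour 24; with a 6-hour duration, the boil must start by hour 18.
So the boil can start as early as hour 12 and as late as hour 18, giving 18 − 12 = 6 hours of slack.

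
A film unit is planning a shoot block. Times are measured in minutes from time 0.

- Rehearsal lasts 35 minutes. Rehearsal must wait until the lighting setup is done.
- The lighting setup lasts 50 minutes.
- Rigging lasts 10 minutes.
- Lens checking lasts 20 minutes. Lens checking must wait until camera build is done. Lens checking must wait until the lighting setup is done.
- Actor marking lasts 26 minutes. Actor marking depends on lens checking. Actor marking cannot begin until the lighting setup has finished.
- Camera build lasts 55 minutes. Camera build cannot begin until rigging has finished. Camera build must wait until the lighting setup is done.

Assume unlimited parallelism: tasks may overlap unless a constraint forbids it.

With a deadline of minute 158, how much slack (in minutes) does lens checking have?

7

The lighting setup has no prerequisites, so it starts at minute 0 and finishes at minute 50.
Rigging can start immediately at minute 0; it finishes at minute 10.
Camera build has to wait for rigging (finishes minute 10); the lighting setup (finishes minute 50). The latest of these is minute 50, so camera build runs minute 50 to 50 + 55 = minute 105.
Lens checking cannot start until camera build (finishes minute 105); the lighting setup (finishes minute 50). The controlling bound is minute 105, so lens checking finishes at 105 + 20 = minute 125.

Working backward from the deadline:
Actor marking must finish by minute 158; it takes 26 minutes, so it must start by 158 − 26 = minute 132.
Since actor marking (must start by minute 132) depends on it, lens checking must finish by minute 132. Backing off its 20-minute duration gives a latest start of minute 112.
So lens checking can start as early as minute 105 and as late as minute 112, giving 112 − 105 = 7 minutes of slack.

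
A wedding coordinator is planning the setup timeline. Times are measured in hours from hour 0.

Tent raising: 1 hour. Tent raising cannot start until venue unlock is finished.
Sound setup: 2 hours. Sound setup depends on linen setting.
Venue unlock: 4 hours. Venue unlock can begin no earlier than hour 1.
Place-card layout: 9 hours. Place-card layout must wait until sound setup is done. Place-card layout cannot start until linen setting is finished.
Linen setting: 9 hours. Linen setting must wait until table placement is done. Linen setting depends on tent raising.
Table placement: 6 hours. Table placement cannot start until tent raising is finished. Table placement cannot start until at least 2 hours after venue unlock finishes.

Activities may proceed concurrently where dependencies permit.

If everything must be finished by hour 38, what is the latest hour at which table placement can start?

To finish by hour 38, place-card layout (duration 9) must start no later than hour 29.
Since place-card layout (must start by hour 29) depends on it, sound setup must finish by hour 29. Backing off its 2-hour duration gives a latest start of hour 27.
Linen setting has several dependents: sound setup (must start by hour 27); place-card layout (must start by hour 29). The earliest of those limits is hour 27, so linen setting must start by 27 − 9 = hour 18.
Since linen setting (must start by hour 18) depends on it, table placement must finish by hour 18. Backing off its 6-hour duration gives a latest start of hour 12.

12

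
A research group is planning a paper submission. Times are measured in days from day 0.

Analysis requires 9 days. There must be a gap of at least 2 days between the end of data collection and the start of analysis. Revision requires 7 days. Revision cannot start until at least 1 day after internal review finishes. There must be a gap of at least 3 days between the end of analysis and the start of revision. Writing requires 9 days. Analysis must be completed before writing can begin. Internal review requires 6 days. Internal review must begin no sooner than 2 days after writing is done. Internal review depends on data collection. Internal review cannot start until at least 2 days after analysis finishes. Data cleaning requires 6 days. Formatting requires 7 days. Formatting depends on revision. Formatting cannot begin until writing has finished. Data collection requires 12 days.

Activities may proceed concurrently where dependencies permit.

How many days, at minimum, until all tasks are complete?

55

Data cleaning has no prerequisites, so it starts at day 0 and finishes at day 6.
Nothing blocks data collection, so it runs from day 0 to day 12.
Analysis waits on data collection (finishes day 12, plus 2-day gap → day 14), so it starts at day 14 and finishes at 14 + 9 = day 23.
Writing waits on analysis (finishes day 23), so it starts at day 23 and finishes at 23 + 9 = day 32.
Internal review has to wait for writing (finishes day 32, plus 2-day gap → day 34); data collection (finishes day 12); analysis (finishes day 23, plus 2-day gap → day 25). The latest of these is day 34, so internal review runs day 34 to 34 + 6 = day 40.
Revision cannot start until internal review (finishes day 40, plus 1-day gap → day 41); analysis (finishes day 23, plus 3-day gap → day 26). The controlling bound is day 41, so revision finishes at 41 + 7 = day 48.
Formatting needs all of revision (finishes day 48); writing (finishes day 32). That puts its earliest start at day 48; it finishes at 48 + 7 = day 55.
All tasks are finished once the last one completes. Finish times: Data collection at 12, Data cleaning at 6, Analysis at 23, Writing at 32, Internal review at 40, Revision at 48, Formatting at 55. The latest is day 55.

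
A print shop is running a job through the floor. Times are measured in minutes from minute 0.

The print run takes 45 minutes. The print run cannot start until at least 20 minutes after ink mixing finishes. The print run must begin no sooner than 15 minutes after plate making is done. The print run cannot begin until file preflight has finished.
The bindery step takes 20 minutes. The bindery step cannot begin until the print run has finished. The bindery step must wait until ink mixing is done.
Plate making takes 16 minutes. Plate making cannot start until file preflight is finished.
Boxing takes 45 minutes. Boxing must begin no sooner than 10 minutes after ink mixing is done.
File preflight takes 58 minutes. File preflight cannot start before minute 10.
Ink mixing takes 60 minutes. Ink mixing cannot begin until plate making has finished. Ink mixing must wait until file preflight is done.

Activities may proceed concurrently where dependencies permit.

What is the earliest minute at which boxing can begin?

File preflight cannot begin until its own release at minute 10. It runs from minute 10 to 10 + 58 = minute 68.
After file preflight (finishes minute 68), plate making can start at minute 68 and finishes at minute 84.
Ink mixing has to wait for plate making (finishes minute 84); file preflight (finishes minute 68). The latest of these is minute 84, so ink mixing runs minute 84 to 84 + 60 = minute 144.
Boxing waits on ink mixing (finishes minute 144, plus 10-minute gap → minute 154), so the earliest it can start is minute 154.

154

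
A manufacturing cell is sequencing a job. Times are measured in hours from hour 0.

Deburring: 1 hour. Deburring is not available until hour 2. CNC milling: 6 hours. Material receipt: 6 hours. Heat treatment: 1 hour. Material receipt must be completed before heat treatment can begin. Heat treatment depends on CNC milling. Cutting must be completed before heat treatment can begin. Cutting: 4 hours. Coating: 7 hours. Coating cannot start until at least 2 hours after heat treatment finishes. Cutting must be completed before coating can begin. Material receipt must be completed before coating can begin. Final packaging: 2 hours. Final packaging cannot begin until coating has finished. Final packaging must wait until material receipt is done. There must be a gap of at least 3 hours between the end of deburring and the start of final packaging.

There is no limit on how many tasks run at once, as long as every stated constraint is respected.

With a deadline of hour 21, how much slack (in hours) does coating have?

3

Nothing blocks CNC milling, so it runs from hour 0 to hour 6.
Cutting has no prerequisites, so it starts at hour 0 and finishes at hour 4.
Nothing blocks material receipt, so it runs from hour 0 to hour 6.
Heat treatment needs all of material receipt (finishes hour 6); CNC milling (finishes hour 6); cutting (finishes hour 4). That puts its earliest start at hour 6; it finishes at 6 + 1 = hour 7.
For coating: heat treatment (finishes hour 7, plus 2-hour gap → hour 9); cutting (finishes hour 4); material receipt (finishes hour 6). Taking the maximum gives a start of hour 9, and it finishes at 9 + 7 = hour 16.

Working backward from the deadline:
Final packaging must finish by hour 21; it takes 2 hours, so it must start by 21 − 2 = hour 19.
Since final packaging (must start by hour 19) depends on it, coating must finish by hour 19. Backing off its 7-hour duration gives a latest start of hour 12.
So coating can start as early as hour 9 and as late as hour 12, giving 12 − 9 = 3 hours of slack.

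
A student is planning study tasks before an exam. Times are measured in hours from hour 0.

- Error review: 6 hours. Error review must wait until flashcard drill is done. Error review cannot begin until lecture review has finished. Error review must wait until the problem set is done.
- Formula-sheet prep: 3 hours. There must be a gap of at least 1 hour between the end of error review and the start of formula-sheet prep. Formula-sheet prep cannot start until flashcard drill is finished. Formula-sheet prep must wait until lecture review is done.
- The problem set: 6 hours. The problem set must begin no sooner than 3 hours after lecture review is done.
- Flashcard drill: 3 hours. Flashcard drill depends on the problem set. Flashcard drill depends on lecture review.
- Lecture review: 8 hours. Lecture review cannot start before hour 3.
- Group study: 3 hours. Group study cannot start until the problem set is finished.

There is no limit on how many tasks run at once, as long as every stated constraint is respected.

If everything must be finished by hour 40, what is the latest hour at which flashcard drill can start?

Formula-sheet prep must finish by hour 40; it takes 3 hours, so it must start by 40 − 3 = hour 37.
Error review must finish before formula-sheet prep (must start by hour 37, minus 1-hour gap → hour 36). With a 6-hour duration, error review must start by 36 − 6 = hour 30.
Flashcard drill must finish in time for error review (must start by hour 30); formula-sheet prep (must start by hour 37). The tightest is hour 30, so flashcard drill must start by 30 − 3 = hour 27.

27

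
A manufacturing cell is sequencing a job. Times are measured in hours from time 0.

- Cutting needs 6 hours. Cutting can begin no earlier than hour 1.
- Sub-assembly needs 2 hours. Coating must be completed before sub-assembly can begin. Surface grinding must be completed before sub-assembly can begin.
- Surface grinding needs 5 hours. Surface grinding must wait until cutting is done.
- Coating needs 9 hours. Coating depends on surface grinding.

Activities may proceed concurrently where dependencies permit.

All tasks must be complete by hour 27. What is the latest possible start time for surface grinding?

11

To finish by hour 27, sub-assembly (duration 2) must start no later than hour 25.
Coating has to be done before sub-assembly (must start by hour 25). That means finishing by hour 25, i.e. starting by 25 − 9 = hour 16.
Surface grinding feeds coating (must start by hour 16); sub-assembly (must start by hour 25). Taking the minimum, surface grinding must finish by hour 16 and start by 16 − 5 = hour 11.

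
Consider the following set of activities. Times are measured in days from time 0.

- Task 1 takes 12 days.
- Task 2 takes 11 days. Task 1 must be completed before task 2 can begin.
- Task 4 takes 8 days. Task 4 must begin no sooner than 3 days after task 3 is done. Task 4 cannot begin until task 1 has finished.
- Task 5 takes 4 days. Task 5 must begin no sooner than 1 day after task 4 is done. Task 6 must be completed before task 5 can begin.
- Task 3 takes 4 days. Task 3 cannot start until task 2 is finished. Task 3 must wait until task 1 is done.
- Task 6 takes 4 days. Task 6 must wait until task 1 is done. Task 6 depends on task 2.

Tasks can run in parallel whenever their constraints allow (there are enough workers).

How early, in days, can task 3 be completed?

Task 1 has no prerequisites, so it starts at day 0 and finishes at day 12.
After task 1 (finishes day 12), task 2 can start at day 12 and finishes at day 23.
Task 3 needs all of task 2 (finishes day 23); task 1 (finishes day 12). That puts its earliest start at day 23; it finishes at 23 + 4 = day 27.

27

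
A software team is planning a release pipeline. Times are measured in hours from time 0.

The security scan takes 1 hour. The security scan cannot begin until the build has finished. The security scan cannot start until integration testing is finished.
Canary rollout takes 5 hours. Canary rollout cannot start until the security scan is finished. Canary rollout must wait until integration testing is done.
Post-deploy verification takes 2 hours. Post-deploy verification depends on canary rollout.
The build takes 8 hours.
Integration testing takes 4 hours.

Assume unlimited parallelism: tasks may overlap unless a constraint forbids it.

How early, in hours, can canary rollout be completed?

14

Integration testing can start immediately at hour 0; it finishes at hour 4.
The build can start immediately at hour 0; it finishes at hour 8.
For the security scan: the build (finishes hour 8); integration testing (finishes hour 4). Taking the maximum gives a start of hour 8, and it finishes at 8 + 1 = hour 9.
Canary rollout has to wait for the security scan (finishes hour 9); integration testing (finishes hour 4). The latest of these is hour 9, so canary rollout runs hour 9 to 9 + 5 = hour 14.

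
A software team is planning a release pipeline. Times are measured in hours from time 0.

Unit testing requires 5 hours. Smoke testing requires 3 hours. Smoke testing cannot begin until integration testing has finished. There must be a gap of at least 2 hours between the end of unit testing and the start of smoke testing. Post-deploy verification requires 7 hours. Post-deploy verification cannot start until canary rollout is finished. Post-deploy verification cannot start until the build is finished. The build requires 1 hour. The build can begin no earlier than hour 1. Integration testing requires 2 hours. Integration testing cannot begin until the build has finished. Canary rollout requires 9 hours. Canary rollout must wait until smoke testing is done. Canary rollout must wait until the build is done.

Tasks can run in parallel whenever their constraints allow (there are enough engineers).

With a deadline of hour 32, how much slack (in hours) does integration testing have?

The build waits on its own release at hour 1, so it starts at hour 1 and finishes at 1 + 1 = hour 2.
Integration testing waits on the build (finishes hour 2), so it starts at hour 2 and finishes at 2 + 2 = hour 4.

Working backward from the deadline:
Post-deploy verification has no dependents, so it just needs to finish by hour 32. Starting by 32 − 7 = hour 25 achieves that.
Canary rollout feeds into post-deploy verification (must start by hour 25); so canary rollout must finish by hour 25 and therefore start by hour 16.
Since canary rollout (must start by hour 16) depends on it, smoke testing must finish by hour 16. Backing off its 3-hour duration gives a latest start of hour 13.
Integration testing feeds into smoke testing (must start by hour 13); so integration testing must finish by hour 13 and therefore start by hour 11.
So integration testing can start as early as hour 2 and as late as hour 11, giving 11 − 2 = 9 hours of slack.

9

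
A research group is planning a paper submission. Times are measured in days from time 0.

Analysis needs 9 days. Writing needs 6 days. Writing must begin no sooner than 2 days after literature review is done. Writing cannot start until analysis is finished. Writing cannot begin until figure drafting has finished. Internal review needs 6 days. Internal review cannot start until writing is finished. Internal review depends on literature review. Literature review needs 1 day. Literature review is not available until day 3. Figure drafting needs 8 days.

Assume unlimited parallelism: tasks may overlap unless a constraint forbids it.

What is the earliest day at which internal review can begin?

Figure drafting can start immediately at day 0; it finishes at day 8.
Nothing blocks analysis, so it runs from day 0 to day 9.
Literature review cannot begin until its own release at day 3. It runs from day 3 to 3 + 1 = day 4.
For writing: literature review (finishes day 4, plus 2-day gap → day 6); analysis (finishes day 9); figure drafting (finishes day 8). Taking the maximum gives a start of day 9, and it finishes at 9 + 6 = day 15.
Internal review waits on writing (finishes day 15); literature review (finishes day 4). The latest of these is day 15, which is the earliest internal review can start.

15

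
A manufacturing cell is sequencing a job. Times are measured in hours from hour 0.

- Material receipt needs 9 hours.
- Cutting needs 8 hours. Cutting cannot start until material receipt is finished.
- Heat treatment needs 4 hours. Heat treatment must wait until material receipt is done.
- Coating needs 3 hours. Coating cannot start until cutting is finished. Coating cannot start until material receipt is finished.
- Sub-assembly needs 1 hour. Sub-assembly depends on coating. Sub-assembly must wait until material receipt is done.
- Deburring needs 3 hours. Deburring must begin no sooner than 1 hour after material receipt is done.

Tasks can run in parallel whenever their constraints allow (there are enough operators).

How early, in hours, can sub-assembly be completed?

21

Nothing blocks material receipt, so it runs from hour 0 to hour 9.
After material receipt (finishes hour 9), cutting can start at hour 9 and finishes at hour 17.
For coating: cutting (finishes hour 17); material receipt (finishes hour 9). Taking the maximum gives a start of hour 17, and it finishes at 17 + 3 = hour 20.
For sub-assembly: coating (finishes hour 20); material receipt (finishes hour 9). Taking the maximum gives a start of hour 20, and it finishes at 20 + 1 = hour 21.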